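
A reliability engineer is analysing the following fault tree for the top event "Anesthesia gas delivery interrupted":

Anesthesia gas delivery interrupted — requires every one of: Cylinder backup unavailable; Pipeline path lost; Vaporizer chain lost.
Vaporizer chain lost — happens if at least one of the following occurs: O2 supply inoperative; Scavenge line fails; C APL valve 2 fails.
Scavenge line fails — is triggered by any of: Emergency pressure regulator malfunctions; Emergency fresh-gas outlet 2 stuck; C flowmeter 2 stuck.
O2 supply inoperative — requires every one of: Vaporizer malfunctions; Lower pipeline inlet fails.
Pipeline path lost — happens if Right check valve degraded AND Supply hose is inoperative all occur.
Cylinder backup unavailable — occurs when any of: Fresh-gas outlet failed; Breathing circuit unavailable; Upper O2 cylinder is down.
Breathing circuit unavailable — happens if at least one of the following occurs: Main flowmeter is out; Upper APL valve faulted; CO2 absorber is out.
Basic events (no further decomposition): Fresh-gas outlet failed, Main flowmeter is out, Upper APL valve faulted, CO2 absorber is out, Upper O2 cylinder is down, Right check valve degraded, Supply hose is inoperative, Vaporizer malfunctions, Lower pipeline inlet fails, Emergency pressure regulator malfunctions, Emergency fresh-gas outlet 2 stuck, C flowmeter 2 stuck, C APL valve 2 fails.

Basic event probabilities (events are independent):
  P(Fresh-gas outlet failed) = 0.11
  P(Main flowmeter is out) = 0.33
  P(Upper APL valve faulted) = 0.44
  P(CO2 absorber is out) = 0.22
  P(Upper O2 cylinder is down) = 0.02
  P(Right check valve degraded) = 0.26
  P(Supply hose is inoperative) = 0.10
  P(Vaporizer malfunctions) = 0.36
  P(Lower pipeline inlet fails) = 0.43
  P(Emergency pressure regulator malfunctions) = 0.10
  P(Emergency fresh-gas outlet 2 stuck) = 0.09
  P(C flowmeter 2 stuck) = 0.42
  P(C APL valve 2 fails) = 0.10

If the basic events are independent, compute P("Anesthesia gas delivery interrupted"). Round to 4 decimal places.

P(Breathing circuit unavailable) [OR] = 1 − (1−0.33) × (1−0.44) × (1−0.22) = 0.707344
P(Cylinder backup unavailable) [OR] = 1 − (1−0.11) × (1−0.707344) × (1−0.02) = 0.744745
P(Pipeline path lost) [AND] = 0.26 × 0.10 = 0.026000
P(O2 supply inoperative) [AND] = 0.36 × 0.43 = 0.154800
P(Scavenge line fails) [OR] = 1 − (1−0.10) × (1−0.09) × (1−0.42) = 0.524980
P(Vaporizer chain lost) [OR] = 1 − (1−0.154800) × (1−0.524980) × (1−0.10) = 0.638662
P(Anesthesia gas delivery interrupted) [AND] = 0.744745 × 0.026000 × 0.638662 = 0.012367
Rounded to 4 decimal places: P(Anesthesia gas delivery interrupted) ≈ 0.0124.

0.0124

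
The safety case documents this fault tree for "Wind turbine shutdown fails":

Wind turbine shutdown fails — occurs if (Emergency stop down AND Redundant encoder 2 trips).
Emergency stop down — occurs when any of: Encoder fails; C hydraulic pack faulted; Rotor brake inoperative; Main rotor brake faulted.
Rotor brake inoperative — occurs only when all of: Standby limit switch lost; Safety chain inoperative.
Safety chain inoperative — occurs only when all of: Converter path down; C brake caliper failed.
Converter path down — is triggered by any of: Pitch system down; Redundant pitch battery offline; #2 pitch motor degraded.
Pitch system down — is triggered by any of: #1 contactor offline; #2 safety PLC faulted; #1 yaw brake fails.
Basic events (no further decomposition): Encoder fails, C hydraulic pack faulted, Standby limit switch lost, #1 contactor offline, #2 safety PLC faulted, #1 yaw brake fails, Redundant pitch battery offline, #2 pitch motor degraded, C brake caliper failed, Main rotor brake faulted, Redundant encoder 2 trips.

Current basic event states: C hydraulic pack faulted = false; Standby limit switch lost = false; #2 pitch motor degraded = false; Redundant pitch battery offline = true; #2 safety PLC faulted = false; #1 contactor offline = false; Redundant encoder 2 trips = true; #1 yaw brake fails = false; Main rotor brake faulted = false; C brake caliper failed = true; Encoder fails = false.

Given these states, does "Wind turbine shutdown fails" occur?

Pitch system down [OR]: #1 contactor offline=not, #2 safety PLC faulted=not, #1 yaw brake fails=not → no input occurs → does not occur.
Converter path down [OR]: Pitch system down=not, Redundant pitch battery offline=occurs, #2 pitch motor degraded=not → at least one input occurs → occurs.
Safety chain inoperative [AND]: Converter path down=occurs, C brake caliper failed=occurs → all inputs occur → occurs.
Rotor brake inoperative [AND]: Standby limit switch lost=not, Safety chain inoperative=occurs → not all inputs occur → does not occur.
Emergency stop down [OR]: Encoder fails=not, C hydraulic pack faulted=not, Rotor brake inoperative=not, Main rotor brake faulted=not → no input occurs → does not occur.
Wind turbine shutdown fails [AND]: Emergency stop down=not, Redundant encoder 2 trips=occurs → not all inputs occur → does not occur.

No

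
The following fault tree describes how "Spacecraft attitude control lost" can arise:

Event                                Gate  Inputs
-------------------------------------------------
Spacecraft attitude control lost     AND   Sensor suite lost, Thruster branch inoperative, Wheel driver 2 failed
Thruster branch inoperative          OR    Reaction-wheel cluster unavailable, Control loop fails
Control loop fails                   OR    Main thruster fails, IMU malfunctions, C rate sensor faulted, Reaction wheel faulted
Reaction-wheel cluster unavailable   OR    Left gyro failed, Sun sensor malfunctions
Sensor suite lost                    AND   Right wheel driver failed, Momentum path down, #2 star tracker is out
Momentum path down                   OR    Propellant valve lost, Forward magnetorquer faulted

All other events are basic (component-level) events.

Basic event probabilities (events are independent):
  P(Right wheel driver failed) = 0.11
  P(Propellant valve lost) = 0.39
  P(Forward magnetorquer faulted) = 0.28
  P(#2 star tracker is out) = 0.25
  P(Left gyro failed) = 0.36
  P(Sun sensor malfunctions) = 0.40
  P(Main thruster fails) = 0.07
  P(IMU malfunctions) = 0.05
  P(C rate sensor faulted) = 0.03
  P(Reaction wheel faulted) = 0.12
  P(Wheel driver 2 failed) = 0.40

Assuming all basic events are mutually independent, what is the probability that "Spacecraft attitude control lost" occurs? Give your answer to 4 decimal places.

0.0044

P(Momentum path down) [OR] = 1 − (1−0.39) × (1−0.28) = 0.560800
P(Sensor suite lost) [AND] = 0.11 × 0.560800 × 0.25 = 0.015422
P(Reaction-wheel cluster unavailable) [OR] = 1 − (1−0.36) × (1−0.40) = 0.616000
P(Control loop fails) [OR] = 1 − (1−0.07) × (1−0.05) × (1−0.03) × (1−0.12) = 0.245844
P(Thruster branch inoperative) [OR] = 1 − (1−0.616000) × (1−0.245844) = 0.710404
P(Spacecraft attitude control lost) [AND] = 0.015422 × 0.710404 × 0.40 = 0.004382
Rounded to 4 decimal places: P(Spacecraft attitude control lost) ≈ 0.0044.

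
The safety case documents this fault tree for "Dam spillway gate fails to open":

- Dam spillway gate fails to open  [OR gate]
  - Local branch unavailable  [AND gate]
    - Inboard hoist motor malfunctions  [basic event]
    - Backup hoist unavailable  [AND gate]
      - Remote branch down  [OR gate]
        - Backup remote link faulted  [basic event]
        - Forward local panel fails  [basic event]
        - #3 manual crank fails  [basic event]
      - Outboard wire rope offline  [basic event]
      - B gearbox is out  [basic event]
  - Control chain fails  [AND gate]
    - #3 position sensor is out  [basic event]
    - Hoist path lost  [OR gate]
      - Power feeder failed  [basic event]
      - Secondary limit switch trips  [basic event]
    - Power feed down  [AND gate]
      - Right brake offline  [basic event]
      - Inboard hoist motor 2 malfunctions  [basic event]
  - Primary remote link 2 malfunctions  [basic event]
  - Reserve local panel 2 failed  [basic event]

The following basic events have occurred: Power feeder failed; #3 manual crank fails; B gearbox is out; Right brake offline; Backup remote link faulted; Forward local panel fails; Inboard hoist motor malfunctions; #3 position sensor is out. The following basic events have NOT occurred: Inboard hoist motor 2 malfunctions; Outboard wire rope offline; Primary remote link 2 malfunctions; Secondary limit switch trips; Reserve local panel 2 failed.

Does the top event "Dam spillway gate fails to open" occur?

Remote branch down [OR]: Backup remote link faulted=occurs, Forward local panel fails=occurs, #3 manual crank fails=occurs → at least one input occurs → occurs.
Backup hoist unavailable [AND]: Remote branch down=occurs, Outboard wire rope offline=not, B gearbox is out=occurs → not all inputs occur → does not occur.
Local branch unavailable [AND]: Inboard hoist motor malfunctions=occurs, Backup hoist unavailable=not → not all inputs occur → does not occur.
Hoist path lost [OR]: Power feeder failed=occurs, Secondary limit switch trips=not → at least one input occurs → occurs.
Power feed down [AND]: Right brake offline=occurs, Inboard hoist motor 2 malfunctions=not → not all inputs occur → does not occur.
Control chain fails [AND]: #3 position sensor is out=occurs, Hoist path lost=occurs, Power feed down=not → not all inputs occur → does not occur.
Dam spillway gate fails to open [OR]: Local branch unavailable=not, Control chain fails=not, Primary remote link 2 malfunctions=not, Reserve local panel 2 failed=not → no input occurs → does not occur.

No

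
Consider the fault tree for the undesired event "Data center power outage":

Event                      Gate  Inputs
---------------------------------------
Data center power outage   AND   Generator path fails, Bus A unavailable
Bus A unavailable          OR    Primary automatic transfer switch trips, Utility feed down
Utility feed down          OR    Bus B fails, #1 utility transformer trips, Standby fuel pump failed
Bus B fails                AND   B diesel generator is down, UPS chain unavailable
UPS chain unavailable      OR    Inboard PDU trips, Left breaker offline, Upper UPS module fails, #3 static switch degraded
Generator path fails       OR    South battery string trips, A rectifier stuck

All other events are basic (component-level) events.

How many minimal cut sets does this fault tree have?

14

Generator path fails [OR]: union of children's cut sets → 2 cut set(s).
UPS chain unavailable [OR]: union of children's cut sets → 4 cut set(s).
Bus B fails [AND]: one cut set from each child combined → 1 × 4 = 4 cut set(s).
Utility feed down [OR]: union of children's cut sets → 6 cut set(s).
Bus A unavailable [OR]: union of children's cut sets → 7 cut set(s).
Data center power outage [AND]: one cut set from each child combined → 2 × 7 = 14 cut set(s).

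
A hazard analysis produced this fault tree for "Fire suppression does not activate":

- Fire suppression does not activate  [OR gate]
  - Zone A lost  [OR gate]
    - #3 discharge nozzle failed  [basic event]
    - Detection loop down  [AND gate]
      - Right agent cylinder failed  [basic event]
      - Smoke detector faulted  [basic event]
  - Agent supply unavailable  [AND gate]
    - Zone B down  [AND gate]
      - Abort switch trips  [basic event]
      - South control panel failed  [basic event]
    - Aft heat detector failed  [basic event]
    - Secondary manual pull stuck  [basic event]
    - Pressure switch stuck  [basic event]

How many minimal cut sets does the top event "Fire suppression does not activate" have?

Detection loop down [AND]: one cut set from each child combined → 1 × 1 = 1 cut set(s).
Zone A lost [OR]: union of children's cut sets → 2 cut set(s).
Zone B down [AND]: one cut set from each child combined → 1 × 1 = 1 cut set(s).
Agent supply unavailable [AND]: one cut set from each child combined → 1 × 1 × 1 × 1 = 1 cut set(s).
Fire suppression does not activate [OR]: union of children's cut sets → 3 cut set(s).
Minimal cut sets: {#3 discharge nozzle failed}; {Right agent cylinder failed, Smoke detector faulted}; {Abort switch trips, Aft heat detector failed, Pressure switch stuck, Secondary manual pull stuck, South control panel failed}.

3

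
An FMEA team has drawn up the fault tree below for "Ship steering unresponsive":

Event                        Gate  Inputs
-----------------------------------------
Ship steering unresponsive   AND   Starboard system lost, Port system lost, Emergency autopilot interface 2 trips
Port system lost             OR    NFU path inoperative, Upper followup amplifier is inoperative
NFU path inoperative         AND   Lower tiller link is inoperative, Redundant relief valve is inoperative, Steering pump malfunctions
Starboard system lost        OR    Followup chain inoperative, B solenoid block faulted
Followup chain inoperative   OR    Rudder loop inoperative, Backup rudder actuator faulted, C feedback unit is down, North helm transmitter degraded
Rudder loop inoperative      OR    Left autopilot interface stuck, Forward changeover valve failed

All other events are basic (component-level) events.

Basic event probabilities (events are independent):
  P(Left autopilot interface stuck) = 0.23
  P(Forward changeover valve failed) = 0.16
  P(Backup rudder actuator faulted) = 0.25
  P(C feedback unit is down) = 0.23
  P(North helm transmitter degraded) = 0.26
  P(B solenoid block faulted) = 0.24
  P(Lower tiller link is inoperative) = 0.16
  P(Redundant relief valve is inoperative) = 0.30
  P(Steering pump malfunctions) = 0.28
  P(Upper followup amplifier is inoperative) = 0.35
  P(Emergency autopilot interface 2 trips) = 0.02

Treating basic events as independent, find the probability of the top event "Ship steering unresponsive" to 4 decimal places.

0.0057

P(Rudder loop inoperative) [OR] = 1 − (1−0.23) × (1−0.16) = 0.353200
P(Followup chain inoperative) [OR] = 1 − (1−0.353200) × (1−0.25) × (1−0.23) × (1−0.26) = 0.723590
P(Starboard system lost) [OR] = 1 − (1−0.723590) × (1−0.24) = 0.789928
P(NFU path inoperative) [AND] = 0.16 × 0.30 × 0.28 = 0.013440
P(Port system lost) [OR] = 1 − (1−0.013440) × (1−0.35) = 0.358736
P(Ship steering unresponsive) [AND] = 0.789928 × 0.358736 × 0.02 = 0.005668
Rounded to 4 decimal places: P(Ship steering unresponsive) ≈ 0.0057.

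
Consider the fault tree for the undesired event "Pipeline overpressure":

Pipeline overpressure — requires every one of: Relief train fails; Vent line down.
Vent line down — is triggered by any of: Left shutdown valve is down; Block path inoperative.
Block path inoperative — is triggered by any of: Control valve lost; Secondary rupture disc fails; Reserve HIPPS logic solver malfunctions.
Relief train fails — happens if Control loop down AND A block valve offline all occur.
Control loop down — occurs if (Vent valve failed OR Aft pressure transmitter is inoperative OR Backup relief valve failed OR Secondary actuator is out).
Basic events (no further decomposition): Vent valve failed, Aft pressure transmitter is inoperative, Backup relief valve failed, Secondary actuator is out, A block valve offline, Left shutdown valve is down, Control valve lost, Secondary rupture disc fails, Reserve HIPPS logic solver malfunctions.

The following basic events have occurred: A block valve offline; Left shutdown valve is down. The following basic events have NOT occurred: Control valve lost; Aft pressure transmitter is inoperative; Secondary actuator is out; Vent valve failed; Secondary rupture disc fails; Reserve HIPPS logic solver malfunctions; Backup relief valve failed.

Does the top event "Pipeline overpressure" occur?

Control loop down [OR]: Vent valve failed=not, Aft pressure transmitter is inoperative=not, Backup relief valve failed=not, Secondary actuator is out=not → no input occurs → does not occur.
Relief train fails [AND]: Control loop down=not, A block valve offline=occurs → not all inputs occur → does not occur.
Block path inoperative [OR]: Control valve lost=not, Secondary rupture disc fails=not, Reserve HIPPS logic solver malfunctions=not → no input occurs → does not occur.
Vent line down [OR]: Left shutdown valve is down=occurs, Block path inoperative=not → at least one input occurs → occurs.
Pipeline overpressure [AND]: Relief train fails=not, Vent line down=occurs → not all inputs occur → does not occur.

No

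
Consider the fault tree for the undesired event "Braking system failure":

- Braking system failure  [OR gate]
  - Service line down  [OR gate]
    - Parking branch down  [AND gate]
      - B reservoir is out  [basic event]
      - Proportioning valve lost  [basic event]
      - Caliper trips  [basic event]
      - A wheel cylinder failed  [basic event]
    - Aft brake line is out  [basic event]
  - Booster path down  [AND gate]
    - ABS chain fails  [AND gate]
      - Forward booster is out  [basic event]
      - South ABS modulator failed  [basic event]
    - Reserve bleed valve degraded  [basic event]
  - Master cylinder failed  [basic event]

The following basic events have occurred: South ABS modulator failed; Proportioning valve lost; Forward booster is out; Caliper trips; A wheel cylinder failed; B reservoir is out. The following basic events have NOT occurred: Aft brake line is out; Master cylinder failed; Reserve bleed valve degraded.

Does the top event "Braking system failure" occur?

Yes

Parking branch down [AND]: B reservoir is out=occurs, Proportioning valve lost=occurs, Caliper trips=occurs, A wheel cylinder failed=occurs → all inputs occur → occurs.
Service line down [OR]: Parking branch down=occurs, Aft brake line is out=not → at least one input occurs → occurs.
ABS chain fails [AND]: Forward booster is out=occurs, South ABS modulator failed=occurs → all inputs occur → occurs.
Booster path down [AND]: ABS chain fails=occurs, Reserve bleed valve degraded=not → not all inputs occur → does not occur.
Braking system failure [OR]: Service line down=occurs, Booster path down=not, Master cylinder failed=not → at least one input occurs → occurs.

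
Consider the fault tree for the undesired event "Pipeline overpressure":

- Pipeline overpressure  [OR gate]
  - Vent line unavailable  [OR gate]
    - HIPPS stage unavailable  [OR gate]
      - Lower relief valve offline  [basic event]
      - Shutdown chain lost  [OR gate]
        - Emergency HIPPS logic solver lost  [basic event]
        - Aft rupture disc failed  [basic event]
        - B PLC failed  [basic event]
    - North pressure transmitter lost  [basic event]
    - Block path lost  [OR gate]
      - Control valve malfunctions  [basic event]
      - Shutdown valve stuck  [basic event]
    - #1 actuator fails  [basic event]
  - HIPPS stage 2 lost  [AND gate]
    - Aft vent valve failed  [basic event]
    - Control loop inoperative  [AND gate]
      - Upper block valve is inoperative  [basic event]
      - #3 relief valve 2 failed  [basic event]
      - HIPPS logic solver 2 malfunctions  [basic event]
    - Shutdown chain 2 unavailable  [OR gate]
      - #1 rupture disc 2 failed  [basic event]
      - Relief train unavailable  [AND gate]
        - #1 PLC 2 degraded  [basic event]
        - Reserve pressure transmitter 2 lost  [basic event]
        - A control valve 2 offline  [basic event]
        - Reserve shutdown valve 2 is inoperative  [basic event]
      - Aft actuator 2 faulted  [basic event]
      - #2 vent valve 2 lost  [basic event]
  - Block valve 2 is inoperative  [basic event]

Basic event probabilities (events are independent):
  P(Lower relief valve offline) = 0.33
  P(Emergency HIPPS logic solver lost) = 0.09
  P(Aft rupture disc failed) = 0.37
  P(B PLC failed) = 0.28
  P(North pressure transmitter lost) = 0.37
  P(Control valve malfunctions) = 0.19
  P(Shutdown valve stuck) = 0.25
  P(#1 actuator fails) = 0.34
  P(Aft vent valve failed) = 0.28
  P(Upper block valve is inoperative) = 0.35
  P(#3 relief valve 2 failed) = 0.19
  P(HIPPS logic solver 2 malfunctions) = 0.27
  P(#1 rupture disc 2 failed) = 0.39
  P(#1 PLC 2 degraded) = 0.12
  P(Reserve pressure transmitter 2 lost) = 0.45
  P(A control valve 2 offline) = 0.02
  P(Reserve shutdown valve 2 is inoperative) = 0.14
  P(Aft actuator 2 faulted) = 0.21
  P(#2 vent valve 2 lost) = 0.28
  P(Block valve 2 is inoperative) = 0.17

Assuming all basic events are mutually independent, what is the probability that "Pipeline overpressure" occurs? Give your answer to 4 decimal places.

P(Shutdown chain lost) [OR] = 1 − (1−0.09) × (1−0.37) × (1−0.28) = 0.587224
P(HIPPS stage unavailable) [OR] = 1 − (1−0.33) × (1−0.587224) = 0.723440
P(Block path lost) [OR] = 1 − (1−0.19) × (1−0.25) = 0.392500
P(Vent line unavailable) [OR] = 1 − (1−0.723440) × (1−0.37) × (1−0.392500) × (1−0.34) = 0.930141
P(Control loop inoperative) [AND] = 0.35 × 0.19 × 0.27 = 0.017955
P(Relief train unavailable) [AND] = 0.12 × 0.45 × 0.02 × 0.14 = 0.000151
P(Shutdown chain 2 unavailable) [OR] = 1 − (1−0.39) × (1−0.000151) × (1−0.21) × (1−0.28) = 0.653084
P(HIPPS stage 2 lost) [AND] = 0.28 × 0.017955 × 0.653084 = 0.003283
P(Pipeline overpressure) [OR] = 1 − (1−0.930141) × (1−0.003283) × (1−0.17) = 0.942207
Rounded to 4 decimal places: P(Pipeline overpressure) ≈ 0.9422.

0.9422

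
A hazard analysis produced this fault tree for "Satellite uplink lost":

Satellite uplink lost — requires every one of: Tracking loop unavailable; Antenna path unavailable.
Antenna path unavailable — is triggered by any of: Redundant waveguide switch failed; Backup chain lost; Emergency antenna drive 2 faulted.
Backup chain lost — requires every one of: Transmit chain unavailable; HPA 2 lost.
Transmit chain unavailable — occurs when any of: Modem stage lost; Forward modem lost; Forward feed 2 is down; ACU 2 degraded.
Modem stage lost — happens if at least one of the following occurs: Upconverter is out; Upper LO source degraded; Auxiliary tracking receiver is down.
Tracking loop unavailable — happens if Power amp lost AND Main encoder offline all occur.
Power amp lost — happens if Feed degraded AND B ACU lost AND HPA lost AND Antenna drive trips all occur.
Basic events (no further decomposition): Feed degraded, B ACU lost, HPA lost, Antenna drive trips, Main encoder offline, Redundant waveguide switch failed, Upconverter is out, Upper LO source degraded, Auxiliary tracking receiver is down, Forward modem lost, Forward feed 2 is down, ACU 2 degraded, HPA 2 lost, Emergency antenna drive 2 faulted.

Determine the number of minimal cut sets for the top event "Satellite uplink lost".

8

Power amp lost [AND]: one cut set from each child combined → 1 × 1 × 1 × 1 = 1 cut set(s).
Tracking loop unavailable [AND]: one cut set from each child combined → 1 × 1 = 1 cut set(s).
Modem stage lost [OR]: union of children's cut sets → 3 cut set(s).
Transmit chain unavailable [OR]: union of children's cut sets → 6 cut set(s).
Backup chain lost [AND]: one cut set from each child combined → 6 × 1 = 6 cut set(s).
Antenna path unavailable [OR]: union of children's cut sets → 8 cut set(s).
Satellite uplink lost [AND]: one cut set from each child combined → 1 × 8 = 8 cut set(s).
Minimal cut sets: {Antenna drive trips, B ACU lost, Feed degraded, HPA lost, Main encoder offline, Redundant waveguide switch failed}; {Antenna drive trips, B ACU lost, Feed degraded, HPA 2 lost, HPA lost, Main encoder offline, Upconverter is out}; {Antenna drive trips, B ACU lost, Feed degraded, HPA 2 lost, HPA lost, Main encoder offline, Upper LO source degraded}; {Antenna drive trips, Auxiliary tracking receiver is down, B ACU lost, Feed degraded, HPA 2 lost, HPA lost, Main encoder offline}; {Antenna drive trips, B ACU lost, Feed degraded, Forward modem lost, HPA 2 lost, HPA lost, Main encoder offline}; {Antenna drive trips, B ACU lost, Feed degraded, Forward feed 2 is down, HPA 2 lost, HPA lost, Main encoder offline}; {ACU 2 degraded, Antenna drive trips, B ACU lost, Feed degraded, HPA 2 lost, HPA lost, Main encoder offline}; {Antenna drive trips, B ACU lost, Emergency antenna drive 2 faulted, Feed degraded, HPA lost, Main encoder offline}.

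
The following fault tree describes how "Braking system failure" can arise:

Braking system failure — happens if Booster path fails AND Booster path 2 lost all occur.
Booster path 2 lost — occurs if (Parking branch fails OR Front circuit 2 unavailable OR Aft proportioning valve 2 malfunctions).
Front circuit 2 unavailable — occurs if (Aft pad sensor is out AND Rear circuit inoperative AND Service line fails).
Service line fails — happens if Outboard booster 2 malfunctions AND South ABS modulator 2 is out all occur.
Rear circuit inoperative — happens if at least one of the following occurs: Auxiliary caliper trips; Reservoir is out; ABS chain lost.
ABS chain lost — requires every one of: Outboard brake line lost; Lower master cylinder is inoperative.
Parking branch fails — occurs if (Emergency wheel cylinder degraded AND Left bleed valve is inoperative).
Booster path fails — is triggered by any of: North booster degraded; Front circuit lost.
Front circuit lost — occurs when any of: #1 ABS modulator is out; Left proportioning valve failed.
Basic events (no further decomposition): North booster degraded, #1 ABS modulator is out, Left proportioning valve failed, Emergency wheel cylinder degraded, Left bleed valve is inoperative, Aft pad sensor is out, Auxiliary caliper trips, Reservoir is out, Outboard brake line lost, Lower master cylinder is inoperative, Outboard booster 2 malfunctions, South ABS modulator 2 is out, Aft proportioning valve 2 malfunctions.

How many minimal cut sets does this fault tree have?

Front circuit lost [OR]: union of children's cut sets → 2 cut set(s).
Booster path fails [OR]: union of children's cut sets → 3 cut set(s).
Parking branch fails [AND]: one cut set from each child combined → 1 × 1 = 1 cut set(s).
ABS chain lost [AND]: one cut set from each child combined → 1 × 1 = 1 cut set(s).
Rear circuit inoperative [OR]: union of children's cut sets → 3 cut set(s).
Service line fails [AND]: one cut set from each child combined → 1 × 1 = 1 cut set(s).
Front circuit 2 unavailable [AND]: one cut set from each child combined → 1 × 3 × 1 = 3 cut set(s).
Booster path 2 lost [OR]: union of children's cut sets → 5 cut set(s).
Braking system failure [AND]: one cut set from each child combined → 3 × 5 = 15 cut set(s).

15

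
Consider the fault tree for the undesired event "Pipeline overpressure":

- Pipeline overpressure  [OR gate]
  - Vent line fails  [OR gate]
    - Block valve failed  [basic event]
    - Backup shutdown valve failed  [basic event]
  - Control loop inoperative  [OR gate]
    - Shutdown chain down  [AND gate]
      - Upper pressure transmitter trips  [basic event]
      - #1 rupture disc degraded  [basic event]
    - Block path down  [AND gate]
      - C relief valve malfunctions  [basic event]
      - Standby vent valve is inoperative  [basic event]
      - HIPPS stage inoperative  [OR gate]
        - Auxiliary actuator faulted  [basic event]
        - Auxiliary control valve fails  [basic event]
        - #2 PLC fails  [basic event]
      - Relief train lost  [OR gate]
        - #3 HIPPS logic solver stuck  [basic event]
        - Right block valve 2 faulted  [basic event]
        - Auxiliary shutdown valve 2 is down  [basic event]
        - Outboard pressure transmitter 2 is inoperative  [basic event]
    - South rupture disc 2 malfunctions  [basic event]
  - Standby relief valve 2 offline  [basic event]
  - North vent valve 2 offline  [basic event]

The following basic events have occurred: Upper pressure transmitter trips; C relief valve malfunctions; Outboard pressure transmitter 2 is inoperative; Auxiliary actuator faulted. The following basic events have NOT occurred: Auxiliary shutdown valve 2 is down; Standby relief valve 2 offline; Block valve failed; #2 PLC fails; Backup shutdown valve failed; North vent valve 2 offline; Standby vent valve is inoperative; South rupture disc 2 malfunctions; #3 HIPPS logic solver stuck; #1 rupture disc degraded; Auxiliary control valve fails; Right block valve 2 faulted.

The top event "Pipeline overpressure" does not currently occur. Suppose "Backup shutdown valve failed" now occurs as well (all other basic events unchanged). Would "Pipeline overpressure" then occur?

Counterfactual: set "Backup shutdown valve failed" to occurred.
Vent line fails [OR]: Block valve failed=not, Backup shutdown valve failed=occurs → at least one input occurs → occurs.
Shutdown chain down [AND]: Upper pressure transmitter trips=occurs, #1 rupture disc degraded=not → not all inputs occur → does not occur.
HIPPS stage inoperative [OR]: Auxiliary actuator faulted=occurs, Auxiliary control valve fails=not, #2 PLC fails=not → at least one input occurs → occurs.
Relief train lost [OR]: #3 HIPPS logic solver stuck=not, Right block valve 2 faulted=not, Auxiliary shutdown valve 2 is down=not, Outboard pressure transmitter 2 is inoperative=occurs → at least one input occurs → occurs.
Block path down [AND]: C relief valve malfunctions=occurs, Standby vent valve is inoperative=not, HIPPS stage inoperative=occurs, Relief train lost=occurs → not all inputs occur → does not occur.
Control loop inoperative [OR]: Shutdown chain down=not, Block path down=not, South rupture disc 2 malfunctions=not → no input occurs → does not occur.
Pipeline overpressure [OR]: Vent line fails=occurs, Control loop inoperative=not, Standby relief valve 2 offline=not, North vent valve 2 offline=not → at least one input occurs → occurs.

Yes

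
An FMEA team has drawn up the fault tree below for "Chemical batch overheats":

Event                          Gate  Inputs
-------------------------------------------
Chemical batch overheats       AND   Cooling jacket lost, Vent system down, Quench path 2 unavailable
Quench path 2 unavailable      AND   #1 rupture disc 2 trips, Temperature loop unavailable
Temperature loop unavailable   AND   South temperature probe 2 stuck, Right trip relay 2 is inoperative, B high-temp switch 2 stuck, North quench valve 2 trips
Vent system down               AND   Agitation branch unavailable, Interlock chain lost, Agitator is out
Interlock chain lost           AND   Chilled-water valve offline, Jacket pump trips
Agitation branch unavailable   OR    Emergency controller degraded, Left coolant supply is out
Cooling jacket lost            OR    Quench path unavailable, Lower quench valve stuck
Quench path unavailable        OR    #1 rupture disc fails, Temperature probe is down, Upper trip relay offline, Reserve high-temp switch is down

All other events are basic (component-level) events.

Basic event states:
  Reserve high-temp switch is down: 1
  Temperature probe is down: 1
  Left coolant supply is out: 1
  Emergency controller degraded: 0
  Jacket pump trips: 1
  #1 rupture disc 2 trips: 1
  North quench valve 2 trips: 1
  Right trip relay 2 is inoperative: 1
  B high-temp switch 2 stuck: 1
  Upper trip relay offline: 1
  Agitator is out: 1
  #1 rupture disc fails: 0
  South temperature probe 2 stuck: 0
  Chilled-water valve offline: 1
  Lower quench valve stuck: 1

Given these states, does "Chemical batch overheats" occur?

Quench path unavailable [OR]: #1 rupture disc fails=not, Temperature probe is down=occurs, Upper trip relay offline=occurs, Reserve high-temp switch is down=occurs → at least one input occurs → occurs.
Cooling jacket lost [OR]: Quench path unavailable=occurs, Lower quench valve stuck=occurs → at least one input occurs → occurs.
Agitation branch unavailable [OR]: Emergency controller degraded=not, Left coolant supply is out=occurs → at least one input occurs → occurs.
Interlock chain lost [AND]: Chilled-water valve offline=occurs, Jacket pump trips=occurs → all inputs occur → occurs.
Vent system down [AND]: Agitation branch unavailable=occurs, Interlock chain lost=occurs, Agitator is out=occurs → all inputs occur → occurs.
Temperature loop unavailable [AND]: South temperature probe 2 stuck=not, Right trip relay 2 is inoperative=occurs, B high-temp switch 2 stuck=occurs, North quench valve 2 trips=occurs → not all inputs occur → does not occur.
Quench path 2 unavailable [AND]: #1 rupture disc 2 trips=occurs, Temperature loop unavailable=not → not all inputs occur → does not occur.
Chemical batch overheats [AND]: Cooling jacket lost=occurs, Vent system down=occurs, Quench path 2 unavailable=not → not all inputs occur → does not occur.

No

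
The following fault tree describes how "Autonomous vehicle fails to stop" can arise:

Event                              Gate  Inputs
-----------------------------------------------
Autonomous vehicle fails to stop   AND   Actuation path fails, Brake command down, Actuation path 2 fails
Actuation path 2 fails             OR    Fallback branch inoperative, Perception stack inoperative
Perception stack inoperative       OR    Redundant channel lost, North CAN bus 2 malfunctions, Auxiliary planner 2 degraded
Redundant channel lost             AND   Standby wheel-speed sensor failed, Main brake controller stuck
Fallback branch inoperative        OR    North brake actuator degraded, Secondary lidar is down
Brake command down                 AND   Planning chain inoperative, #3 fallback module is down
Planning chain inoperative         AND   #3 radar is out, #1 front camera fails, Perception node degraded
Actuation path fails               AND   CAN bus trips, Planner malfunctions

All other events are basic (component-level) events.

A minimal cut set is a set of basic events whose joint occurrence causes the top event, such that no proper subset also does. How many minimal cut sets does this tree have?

Actuation path fails [AND]: one cut set from each child combined → 1 × 1 = 1 cut set(s).
Planning chain inoperative [AND]: one cut set from each child combined → 1 × 1 × 1 = 1 cut set(s).
Brake command down [AND]: one cut set from each child combined → 1 × 1 = 1 cut set(s).
Fallback branch inoperative [OR]: union of children's cut sets → 2 cut set(s).
Redundant channel lost [AND]: one cut set from each child combined → 1 × 1 = 1 cut set(s).
Perception stack inoperative [OR]: union of children's cut sets → 3 cut set(s).
Actuation path 2 fails [OR]: union of children's cut sets → 5 cut set(s).
Autonomous vehicle fails to stop [AND]: one cut set from each child combined → 1 × 1 × 5 = 5 cut set(s).
Minimal cut sets: {#1 front camera fails, #3 fallback module is down, #3 radar is out, CAN bus trips, North brake actuator degraded, Perception node degraded, Planner malfunctions}; {#1 front camera fails, #3 fallback module is down, #3 radar is out, CAN bus trips, Perception node degraded, Planner malfunctions, Secondary lidar is down}; {#1 front camera fails, #3 fallback module is down, #3 radar is out, CAN bus trips, Main brake controller stuck, Perception node degraded, Planner malfunctions, Standby wheel-speed sensor failed}; {#1 front camera fails, #3 fallback module is down, #3 radar is out, CAN bus trips, North CAN bus 2 malfunctions, Perception node degraded, Planner malfunctions}; {#1 front camera fails, #3 fallback module is down, #3 radar is out, Auxiliary planner 2 degraded, CAN bus trips, Perception node degraded, Planner malfunctions}.

5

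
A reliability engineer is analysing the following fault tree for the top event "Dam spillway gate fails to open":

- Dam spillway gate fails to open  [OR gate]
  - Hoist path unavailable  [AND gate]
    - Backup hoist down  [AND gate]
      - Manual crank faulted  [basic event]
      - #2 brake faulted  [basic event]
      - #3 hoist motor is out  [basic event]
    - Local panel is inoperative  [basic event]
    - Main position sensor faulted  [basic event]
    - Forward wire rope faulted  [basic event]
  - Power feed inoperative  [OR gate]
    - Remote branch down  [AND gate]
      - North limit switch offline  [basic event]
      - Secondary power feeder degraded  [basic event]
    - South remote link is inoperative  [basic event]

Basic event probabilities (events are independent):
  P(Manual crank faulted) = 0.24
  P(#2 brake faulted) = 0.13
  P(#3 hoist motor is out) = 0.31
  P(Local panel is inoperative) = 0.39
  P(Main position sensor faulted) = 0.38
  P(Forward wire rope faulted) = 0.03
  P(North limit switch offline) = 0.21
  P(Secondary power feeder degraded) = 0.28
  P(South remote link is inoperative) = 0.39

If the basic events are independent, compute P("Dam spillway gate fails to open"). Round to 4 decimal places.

P(Backup hoist down) [AND] = 0.24 × 0.13 × 0.31 = 0.009672
P(Hoist path unavailable) [AND] = 0.009672 × 0.39 × 0.38 × 0.03 = 0.000043
P(Remote branch down) [AND] = 0.21 × 0.28 = 0.058800
P(Power feed inoperative) [OR] = 1 − (1−0.058800) × (1−0.39) = 0.425868
P(Dam spillway gate fails to open) [OR] = 1 − (1−0.000043) × (1−0.425868) = 0.425893
Rounded to 4 decimal places: P(Dam spillway gate fails to open) ≈ 0.4259.

0.4259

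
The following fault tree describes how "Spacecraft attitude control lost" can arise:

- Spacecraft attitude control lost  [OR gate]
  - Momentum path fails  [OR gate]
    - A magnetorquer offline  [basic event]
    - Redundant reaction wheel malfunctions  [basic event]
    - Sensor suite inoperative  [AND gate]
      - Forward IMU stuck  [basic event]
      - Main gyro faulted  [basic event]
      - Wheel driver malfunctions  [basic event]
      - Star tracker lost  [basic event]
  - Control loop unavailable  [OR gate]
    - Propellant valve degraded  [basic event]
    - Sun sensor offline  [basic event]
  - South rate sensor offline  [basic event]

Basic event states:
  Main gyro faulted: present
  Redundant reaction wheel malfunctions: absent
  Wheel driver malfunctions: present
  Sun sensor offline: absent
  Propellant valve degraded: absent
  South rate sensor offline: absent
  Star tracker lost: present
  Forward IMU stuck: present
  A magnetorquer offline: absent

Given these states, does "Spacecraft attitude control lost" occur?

Sensor suite inoperative [AND]: Forward IMU stuck=occurs, Main gyro faulted=occurs, Wheel driver malfunctions=occurs, Star tracker lost=occurs → all inputs occur → occurs.
Momentum path fails [OR]: A magnetorquer offline=not, Redundant reaction wheel malfunctions=not, Sensor suite inoperative=occurs → at least one input occurs → occurs.
Control loop unavailable [OR]: Propellant valve degraded=not, Sun sensor offline=not → no input occurs → does not occur.
Spacecraft attitude control lost [OR]: Momentum path fails=occurs, Control loop unavailable=not, South rate sensor offline=not → at least one input occurs → occurs.

Yes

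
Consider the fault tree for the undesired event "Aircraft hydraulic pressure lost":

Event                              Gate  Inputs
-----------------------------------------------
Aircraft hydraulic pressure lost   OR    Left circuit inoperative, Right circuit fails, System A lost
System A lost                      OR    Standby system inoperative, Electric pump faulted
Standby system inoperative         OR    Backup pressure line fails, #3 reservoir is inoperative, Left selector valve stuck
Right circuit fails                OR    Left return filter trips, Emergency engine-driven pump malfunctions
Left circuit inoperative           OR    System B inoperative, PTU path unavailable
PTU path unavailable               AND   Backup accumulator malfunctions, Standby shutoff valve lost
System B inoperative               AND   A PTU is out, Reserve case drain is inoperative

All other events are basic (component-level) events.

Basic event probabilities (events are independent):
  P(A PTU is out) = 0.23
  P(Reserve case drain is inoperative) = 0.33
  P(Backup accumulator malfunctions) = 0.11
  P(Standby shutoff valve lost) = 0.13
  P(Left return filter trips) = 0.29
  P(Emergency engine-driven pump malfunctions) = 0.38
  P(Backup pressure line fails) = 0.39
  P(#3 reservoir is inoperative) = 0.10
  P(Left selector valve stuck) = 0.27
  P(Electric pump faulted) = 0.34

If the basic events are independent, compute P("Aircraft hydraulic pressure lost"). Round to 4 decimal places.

0.8939

P(System B inoperative) [AND] = 0.23 × 0.33 = 0.075900
P(PTU path unavailable) [AND] = 0.11 × 0.13 = 0.014300
P(Left circuit inoperative) [OR] = 1 − (1−0.075900) × (1−0.014300) = 0.089115
P(Right circuit fails) [OR] = 1 − (1−0.29) × (1−0.38) = 0.559800
P(Standby system inoperative) [OR] = 1 − (1−0.39) × (1−0.10) × (1−0.27) = 0.599230
P(System A lost) [OR] = 1 − (1−0.599230) × (1−0.34) = 0.735492
P(Aircraft hydraulic pressure lost) [OR] = 1 − (1−0.089115) × (1−0.559800) × (1−0.735492) = 0.893940
Rounded to 4 decimal places: P(Aircraft hydraulic pressure lost) ≈ 0.8939.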